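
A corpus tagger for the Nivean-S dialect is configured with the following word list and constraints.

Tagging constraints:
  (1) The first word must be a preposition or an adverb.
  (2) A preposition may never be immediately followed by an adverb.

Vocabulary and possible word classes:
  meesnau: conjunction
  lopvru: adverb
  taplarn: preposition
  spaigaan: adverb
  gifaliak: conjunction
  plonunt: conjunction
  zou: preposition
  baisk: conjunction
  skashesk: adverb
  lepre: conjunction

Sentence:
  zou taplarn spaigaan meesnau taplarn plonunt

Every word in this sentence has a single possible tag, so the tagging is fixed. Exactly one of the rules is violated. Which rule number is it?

2

Fixed tagging: preposition preposition adverb conjunction preposition conjunction.
Checking each rule: R1 holds, R2 violated.
Only rule 2 fails.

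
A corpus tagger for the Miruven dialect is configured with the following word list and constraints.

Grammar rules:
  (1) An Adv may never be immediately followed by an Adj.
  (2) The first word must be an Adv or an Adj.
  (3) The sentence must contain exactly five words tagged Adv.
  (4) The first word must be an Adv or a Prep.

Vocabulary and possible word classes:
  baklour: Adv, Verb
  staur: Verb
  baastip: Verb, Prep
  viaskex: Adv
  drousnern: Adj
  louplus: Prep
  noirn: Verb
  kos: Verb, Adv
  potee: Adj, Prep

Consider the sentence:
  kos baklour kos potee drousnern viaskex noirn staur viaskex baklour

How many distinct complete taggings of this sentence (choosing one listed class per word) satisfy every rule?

Candidates per position — 1:kos {Verb,Adv}; 2:baklour {Adv,Verb}; 3:kos {Verb,Adv}; 4:potee {Adj,Prep}; 5:drousnern {Adj}; 6:viaskex {Adv}; 7:noirn {Verb}; 8:staur {Verb}; 9:viaskex {Adv}; 10:baklour {Adv,Verb}.
There are 32 candidate sequences in total.
The sequences that satisfy every rule: Adv Adv Verb Adj Adj Adv Verb Verb Adv Adv; Adv Adv Verb Prep Adj Adv Verb Verb Adv Adv; Adv Adv Adv Prep Adj Adv Verb Verb Adv Verb; Adv Verb Adv Prep Adj Adv Verb Verb Adv Adv.
Count = 4.

4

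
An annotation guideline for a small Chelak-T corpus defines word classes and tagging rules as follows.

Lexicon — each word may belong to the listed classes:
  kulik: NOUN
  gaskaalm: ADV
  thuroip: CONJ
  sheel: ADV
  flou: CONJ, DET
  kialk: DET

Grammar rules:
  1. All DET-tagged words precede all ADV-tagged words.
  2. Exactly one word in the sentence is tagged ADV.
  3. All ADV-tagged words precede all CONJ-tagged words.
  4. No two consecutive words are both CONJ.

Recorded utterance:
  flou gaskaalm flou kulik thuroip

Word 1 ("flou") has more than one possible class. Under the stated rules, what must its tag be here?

DET

Candidates per position — 1:flou {CONJ,DET}; 2:gaskaalm {ADV}; 3:flou {CONJ,DET}; 4:kulik {NOUN}; 5:thuroip {CONJ}.
If word 1 were CONJ, no tagging could satisfy rule 3; so word 1 is DET.
If word 3 were DET, no tagging could satisfy rule 1; so word 3 is CONJ.
That leaves exactly one tagging: DET ADV CONJ NOUN CONJ.
Checking: rule 1 holds; rule 2 holds; rule 3 holds; rule 4 holds.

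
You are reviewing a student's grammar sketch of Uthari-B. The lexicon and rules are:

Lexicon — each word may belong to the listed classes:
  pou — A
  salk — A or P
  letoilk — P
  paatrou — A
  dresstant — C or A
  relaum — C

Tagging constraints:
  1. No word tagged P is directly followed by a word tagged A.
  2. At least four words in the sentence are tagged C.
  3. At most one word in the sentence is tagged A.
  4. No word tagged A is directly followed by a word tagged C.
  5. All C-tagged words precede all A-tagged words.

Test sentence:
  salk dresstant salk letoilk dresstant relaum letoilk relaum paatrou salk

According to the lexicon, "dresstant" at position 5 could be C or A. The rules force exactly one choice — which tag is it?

Candidates per position — 1:salk {A,P}; 2:dresstant {C,A}; 3:salk {A,P}; 4:letoilk {P}; 5:dresstant {C,A}; 6:relaum {C}; 7:letoilk {P}; 8:relaum {C}; 9:paatrou {A}; 10:salk {A,P}.
Word 1 cannot be A — rule 3 would then fail for every completion. It is P.
Word 2 cannot be A — rule 1 would then fail for every completion. It is C.
Word 3 cannot be A — rule 3 would then fail for every completion. It is P.
Word 5 cannot be A — rule 1 would then fail for every completion. It is C.
Word 10 cannot be A — rule 3 would then fail for every completion. It is P.
The unique satisfying tagging is: P C P P C C P C A P.
Check: rule 1 satisfied; rule 2 satisfied; rule 3 satisfied; rule 4 satisfied; rule 5 satisfied.

C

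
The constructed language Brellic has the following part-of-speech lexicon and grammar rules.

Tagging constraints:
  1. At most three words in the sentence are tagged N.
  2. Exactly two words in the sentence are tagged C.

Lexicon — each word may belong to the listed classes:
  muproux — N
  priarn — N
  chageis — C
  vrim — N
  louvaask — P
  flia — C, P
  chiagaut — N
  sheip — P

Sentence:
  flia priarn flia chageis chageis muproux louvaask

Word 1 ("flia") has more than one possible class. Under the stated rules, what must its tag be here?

P

Candidates per position — 1:flia {C,P}; 2:priarn {N}; 3:flia {C,P}; 4:chageis {C}; 5:chageis {C}; 6:muproux {N}; 7:louvaask {P}.
Word 1 cannot be C — rule 2 would then fail for every completion. It is P.
Word 3 cannot be C — rule 2 would then fail for every completion. It is P.
The only consistent sequence is: P N P C C N P.
Check: rule 1 ✓; rule 2 ✓.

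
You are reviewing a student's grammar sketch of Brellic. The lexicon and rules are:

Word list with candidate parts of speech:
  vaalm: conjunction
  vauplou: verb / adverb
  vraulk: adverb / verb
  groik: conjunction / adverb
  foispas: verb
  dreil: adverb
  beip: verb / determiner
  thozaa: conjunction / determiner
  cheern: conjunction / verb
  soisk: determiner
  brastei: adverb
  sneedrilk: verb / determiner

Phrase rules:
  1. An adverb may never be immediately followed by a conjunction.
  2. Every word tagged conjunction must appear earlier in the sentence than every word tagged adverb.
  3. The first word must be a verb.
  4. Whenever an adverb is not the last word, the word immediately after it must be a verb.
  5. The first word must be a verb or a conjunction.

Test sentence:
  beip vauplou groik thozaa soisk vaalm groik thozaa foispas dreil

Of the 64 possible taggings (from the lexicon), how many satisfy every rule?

Candidates per position — 1:beip {verb,determiner}; 2:vauplou {verb,adverb}; 3:groik {conjunction,adverb}; 4:thozaa {conjunction,determiner}; 5:soisk {determiner}; 6:vaalm {conjunction}; 7:groik {conjunction,adverb}; 8:thozaa {conjunction,determiner}; 9:foispas {verb}; 10:dreil {adverb}.
There are 64 candidate sequences in total.
The sequences that satisfy every rule: verb verb conjunction conjunction determiner conjunction conjunction conjunction verb adverb; verb verb conjunction conjunction determiner conjunction conjunction determiner verb adverb; verb verb conjunction determiner determiner conjunction conjunction conjunction verb adverb; verb verb conjunction determiner determiner conjunction conjunction determiner verb adverb.
Count = 4.

4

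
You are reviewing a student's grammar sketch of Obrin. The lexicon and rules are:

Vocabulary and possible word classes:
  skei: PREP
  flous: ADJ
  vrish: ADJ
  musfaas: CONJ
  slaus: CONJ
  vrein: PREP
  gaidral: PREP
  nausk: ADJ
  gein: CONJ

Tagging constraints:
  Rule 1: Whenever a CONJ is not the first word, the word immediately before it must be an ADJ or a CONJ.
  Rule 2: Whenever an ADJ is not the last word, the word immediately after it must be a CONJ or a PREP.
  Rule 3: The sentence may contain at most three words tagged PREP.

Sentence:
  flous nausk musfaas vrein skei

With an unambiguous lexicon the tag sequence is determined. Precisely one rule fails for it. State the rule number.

Fixed tagging: ADJ ADJ CONJ PREP PREP.
Checking each rule: R1 ✓, R2 ✗, R3 ✓.
Only rule 2 fails.

2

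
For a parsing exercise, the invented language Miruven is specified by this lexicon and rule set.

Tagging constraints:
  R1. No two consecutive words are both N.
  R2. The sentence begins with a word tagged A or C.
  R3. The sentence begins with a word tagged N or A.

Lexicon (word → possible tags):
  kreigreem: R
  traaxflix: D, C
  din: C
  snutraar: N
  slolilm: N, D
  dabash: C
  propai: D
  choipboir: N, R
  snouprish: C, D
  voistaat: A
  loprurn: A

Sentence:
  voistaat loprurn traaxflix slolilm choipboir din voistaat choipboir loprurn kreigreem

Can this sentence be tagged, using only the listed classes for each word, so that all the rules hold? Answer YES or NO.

YES

Candidates per position — 1:voistaat {A}; 2:loprurn {A}; 3:traaxflix {D,C}; 4:slolilm {N,D}; 5:choipboir {N,R}; 6:din {C}; 7:voistaat {A}; 8:choipboir {N,R}; 9:loprurn {A}; 10:kreigreem {R}.
One satisfying assignment: A A D N R C A N A R.
Rule-by-rule: rule 1 satisfied; rule 2 satisfied; rule 3 satisfied.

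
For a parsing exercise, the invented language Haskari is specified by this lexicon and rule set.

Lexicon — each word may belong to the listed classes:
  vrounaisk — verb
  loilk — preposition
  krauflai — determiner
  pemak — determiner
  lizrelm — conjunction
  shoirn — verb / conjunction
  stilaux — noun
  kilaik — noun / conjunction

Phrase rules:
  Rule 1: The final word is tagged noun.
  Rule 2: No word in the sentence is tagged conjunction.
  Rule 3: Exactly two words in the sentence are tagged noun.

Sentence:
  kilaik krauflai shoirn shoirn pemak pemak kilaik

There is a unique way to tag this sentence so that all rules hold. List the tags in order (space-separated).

Candidates per position — 1:kilaik {noun,conjunction}; 2:krauflai {determiner}; 3:shoirn {verb,conjunction}; 4:shoirn {verb,conjunction}; 5:pemak {determiner}; 6:pemak {determiner}; 7:kilaik {noun,conjunction}.
Position 1: tagging it conjunction would leave rule 2 unsatisfiable, so it must be noun.
Position 3: tagging it conjunction would leave rule 2 unsatisfiable, so it must be verb.
Position 4: tagging it conjunction would leave rule 2 unsatisfiable, so it must be verb.
Position 7: tagging it conjunction would leave rule 1 unsatisfiable, so it must be noun.
That leaves exactly one tagging: noun determiner verb verb determiner determiner noun.
Rule-by-rule: rule 1 satisfied; rule 2 satisfied; rule 3 satisfied.

noun determiner verb verb determiner determiner noun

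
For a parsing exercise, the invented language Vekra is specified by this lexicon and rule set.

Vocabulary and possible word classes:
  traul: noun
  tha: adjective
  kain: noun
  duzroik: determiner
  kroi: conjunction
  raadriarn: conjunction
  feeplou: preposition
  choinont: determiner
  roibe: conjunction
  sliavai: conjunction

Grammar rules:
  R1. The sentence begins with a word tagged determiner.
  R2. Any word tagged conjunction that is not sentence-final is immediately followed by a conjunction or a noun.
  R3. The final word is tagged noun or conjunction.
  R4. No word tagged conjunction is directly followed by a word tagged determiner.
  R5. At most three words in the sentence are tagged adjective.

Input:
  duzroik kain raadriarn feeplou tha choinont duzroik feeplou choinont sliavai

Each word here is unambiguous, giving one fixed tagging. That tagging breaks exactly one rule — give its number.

Fixed tagging: determiner noun conjunction preposition adjective determiner determiner preposition determiner conjunction.
Applying the rules: R1 ok, R2 fails, R3 ok, R4 ok, R5 ok.
Only rule 2 fails.

2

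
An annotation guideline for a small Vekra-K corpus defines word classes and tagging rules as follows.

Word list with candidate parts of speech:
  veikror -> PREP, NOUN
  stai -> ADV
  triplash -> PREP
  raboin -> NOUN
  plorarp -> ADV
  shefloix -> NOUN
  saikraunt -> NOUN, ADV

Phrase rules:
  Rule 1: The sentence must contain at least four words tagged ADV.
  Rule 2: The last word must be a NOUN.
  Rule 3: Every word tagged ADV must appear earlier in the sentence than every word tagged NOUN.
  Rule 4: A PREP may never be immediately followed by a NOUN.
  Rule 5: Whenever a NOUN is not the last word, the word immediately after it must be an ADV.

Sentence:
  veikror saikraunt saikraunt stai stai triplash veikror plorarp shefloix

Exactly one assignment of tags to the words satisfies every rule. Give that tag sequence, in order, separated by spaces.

PREP ADV ADV ADV ADV PREP PREP ADV NOUN

Candidates per position — 1:veikror {PREP,NOUN}; 2:saikraunt {NOUN,ADV}; 3:saikraunt {NOUN,ADV}; 4:stai {ADV}; 5:stai {ADV}; 6:triplash {PREP}; 7:veikror {PREP,NOUN}; 8:plorarp {ADV}; 9:shefloix {NOUN}.
Word 1 cannot be NOUN — rule 3 would then fail for every completion. It is PREP.
Word 2 cannot be NOUN — rule 3 would then fail for every completion. It is ADV.
Word 3 cannot be NOUN — rule 3 would then fail for every completion. It is ADV.
Word 7 cannot be NOUN — rule 3 would then fail for every completion. It is PREP.
The only consistent sequence is: PREP ADV ADV ADV ADV PREP PREP ADV NOUN.
Checking: rule 1 holds; rule 2 holds; rule 3 holds; rule 4 holds; rule 5 holds.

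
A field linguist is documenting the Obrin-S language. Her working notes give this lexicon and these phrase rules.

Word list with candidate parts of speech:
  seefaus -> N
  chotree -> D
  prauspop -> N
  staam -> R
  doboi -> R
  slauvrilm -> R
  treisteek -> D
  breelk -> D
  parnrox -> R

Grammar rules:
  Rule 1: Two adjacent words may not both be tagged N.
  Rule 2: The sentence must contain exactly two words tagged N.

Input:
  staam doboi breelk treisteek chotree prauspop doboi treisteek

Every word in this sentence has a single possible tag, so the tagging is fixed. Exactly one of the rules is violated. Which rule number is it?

2

Fixed tagging: R R D D D N R D.
Rule check: R1 ✓, R2 ✗.
Only rule 2 fails.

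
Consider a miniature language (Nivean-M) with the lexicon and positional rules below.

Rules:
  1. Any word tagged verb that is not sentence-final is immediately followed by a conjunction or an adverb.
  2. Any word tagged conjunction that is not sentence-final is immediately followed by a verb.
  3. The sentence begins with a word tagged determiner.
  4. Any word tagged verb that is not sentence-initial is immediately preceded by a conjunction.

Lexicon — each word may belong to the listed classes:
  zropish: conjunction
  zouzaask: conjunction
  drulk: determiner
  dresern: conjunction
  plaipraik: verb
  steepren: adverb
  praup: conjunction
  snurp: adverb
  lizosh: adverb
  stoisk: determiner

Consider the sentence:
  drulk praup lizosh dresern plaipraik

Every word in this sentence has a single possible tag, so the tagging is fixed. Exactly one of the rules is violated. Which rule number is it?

2

Fixed tagging: determiner conjunction adverb conjunction verb.
Checking each rule: R1 holds, R2 violated, R3 holds, R4 holds.
Only rule 2 fails.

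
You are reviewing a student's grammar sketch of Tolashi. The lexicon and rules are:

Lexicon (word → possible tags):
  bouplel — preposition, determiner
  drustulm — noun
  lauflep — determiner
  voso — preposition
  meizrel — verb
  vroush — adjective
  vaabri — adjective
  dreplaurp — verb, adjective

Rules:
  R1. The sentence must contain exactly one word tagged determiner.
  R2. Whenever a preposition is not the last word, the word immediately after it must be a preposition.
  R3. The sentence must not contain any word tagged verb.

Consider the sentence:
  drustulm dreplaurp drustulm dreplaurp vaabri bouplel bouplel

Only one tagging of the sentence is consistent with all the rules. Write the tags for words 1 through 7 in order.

noun adjective noun adjective adjective determiner preposition

Candidates per position — 1:drustulm {noun}; 2:dreplaurp {verb,adjective}; 3:drustulm {noun}; 4:dreplaurp {verb,adjective}; 5:vaabri {adjective}; 6:bouplel {preposition,determiner}; 7:bouplel {preposition,determiner}.
Word 2 cannot be verb — rule 3 would then fail for every completion. It is adjective.
Word 4 cannot be verb — rule 3 would then fail for every completion. It is adjective.
The remaining ambiguous positions (6, 7) are resolved jointly — only one combination satisfies every rule.
The unique satisfying tagging is: noun adjective noun adjective adjective determiner preposition.
Verifying each rule — rule 1 ok; rule 2 ok; rule 3 ok.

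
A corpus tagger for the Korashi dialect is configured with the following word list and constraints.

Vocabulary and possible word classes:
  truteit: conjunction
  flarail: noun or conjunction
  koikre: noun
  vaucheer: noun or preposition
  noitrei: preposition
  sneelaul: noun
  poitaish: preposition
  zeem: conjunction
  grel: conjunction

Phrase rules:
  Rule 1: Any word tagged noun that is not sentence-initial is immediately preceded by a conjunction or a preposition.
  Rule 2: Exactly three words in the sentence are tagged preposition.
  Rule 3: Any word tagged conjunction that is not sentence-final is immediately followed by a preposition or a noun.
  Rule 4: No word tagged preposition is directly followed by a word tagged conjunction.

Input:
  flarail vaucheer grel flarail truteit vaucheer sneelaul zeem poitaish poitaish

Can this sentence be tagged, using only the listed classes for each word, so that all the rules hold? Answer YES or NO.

Candidates per position — 1:flarail {noun,conjunction}; 2:vaucheer {noun,preposition}; 3:grel {conjunction}; 4:flarail {noun,conjunction}; 5:truteit {conjunction}; 6:vaucheer {noun,preposition}; 7:sneelaul {noun}; 8:zeem {conjunction}; 9:poitaish {preposition}; 10:poitaish {preposition}.
One satisfying assignment: conjunction noun conjunction noun conjunction preposition noun conjunction preposition preposition.
Verifying each rule — rule 1 ok; rule 2 ok; rule 3 ok; rule 4 ok.

YES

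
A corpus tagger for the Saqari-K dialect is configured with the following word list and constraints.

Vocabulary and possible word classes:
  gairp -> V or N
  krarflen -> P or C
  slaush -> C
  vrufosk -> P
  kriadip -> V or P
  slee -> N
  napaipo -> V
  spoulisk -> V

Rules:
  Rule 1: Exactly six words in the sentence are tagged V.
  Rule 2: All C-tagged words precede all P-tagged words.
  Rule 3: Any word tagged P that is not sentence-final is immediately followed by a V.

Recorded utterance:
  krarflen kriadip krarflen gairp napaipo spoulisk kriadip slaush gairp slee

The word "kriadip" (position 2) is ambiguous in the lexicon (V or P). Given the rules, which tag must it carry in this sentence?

Candidates per position — 1:krarflen {P,C}; 2:kriadip {V,P}; 3:krarflen {P,C}; 4:gairp {V,N}; 5:napaipo {V}; 6:spoulisk {V}; 7:kriadip {V,P}; 8:slaush {C}; 9:gairp {V,N}; 10:slee {N}.
If word 1 were P, no tagging could satisfy rule 2; so word 1 is C.
If word 2 were P, no tagging could satisfy rule 1; so word 2 is V.
If word 3 were P, no tagging could satisfy rule 2; so word 3 is C.
If word 4 were N, no tagging could satisfy rule 1; so word 4 is V.
If word 7 were P, no tagging could satisfy rule 1; so word 7 is V.
If word 9 were N, no tagging could satisfy rule 1; so word 9 is V.
So the tagging must be: C V C V V V V C V N.
Check: rule 1 ok; rule 2 ok; rule 3 ok.

V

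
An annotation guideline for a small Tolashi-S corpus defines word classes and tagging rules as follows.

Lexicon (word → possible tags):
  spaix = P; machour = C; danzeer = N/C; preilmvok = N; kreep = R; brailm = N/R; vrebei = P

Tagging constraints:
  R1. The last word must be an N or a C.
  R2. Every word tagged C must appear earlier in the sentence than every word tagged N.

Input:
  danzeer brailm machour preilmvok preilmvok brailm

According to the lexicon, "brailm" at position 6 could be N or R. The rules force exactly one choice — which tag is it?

N

Candidates per position — 1:danzeer {N,C}; 2:brailm {N,R}; 3:machour {C}; 4:preilmvok {N}; 5:preilmvok {N}; 6:brailm {N,R}.
If word 1 were N, no tagging could satisfy rule 2; so word 1 is C.
If word 2 were N, no tagging could satisfy rule 2; so word 2 is R.
If word 6 were R, no tagging could satisfy rule 1; so word 6 is N.
That leaves exactly one tagging: C R C N N N.
Rule-by-rule: rule 1 satisfied; rule 2 satisfied.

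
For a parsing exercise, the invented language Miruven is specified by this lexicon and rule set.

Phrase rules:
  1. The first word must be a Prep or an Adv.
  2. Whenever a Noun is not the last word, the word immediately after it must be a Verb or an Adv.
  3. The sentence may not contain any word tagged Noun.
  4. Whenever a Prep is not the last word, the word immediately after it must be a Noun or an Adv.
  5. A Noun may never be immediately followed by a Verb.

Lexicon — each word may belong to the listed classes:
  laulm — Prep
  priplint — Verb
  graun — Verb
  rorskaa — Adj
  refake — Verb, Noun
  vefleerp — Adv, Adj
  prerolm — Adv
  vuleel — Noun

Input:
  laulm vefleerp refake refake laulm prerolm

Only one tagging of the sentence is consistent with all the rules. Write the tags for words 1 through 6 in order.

Candidates per position — 1:laulm {Prep}; 2:vefleerp {Adv,Adj}; 3:refake {Verb,Noun}; 4:refake {Verb,Noun}; 5:laulm {Prep}; 6:prerolm {Adv}.
Word 2 cannot be Adj — rule 4 would then fail for every completion. It is Adv.
Word 3 cannot be Noun — rule 3 would then fail for every completion. It is Verb.
Word 4 cannot be Noun — rule 2 would then fail for every completion. It is Verb.
That leaves exactly one tagging: Prep Adv Verb Verb Prep Adv.
Checking: rule 1 satisfied; rule 2 satisfied; rule 3 satisfied; rule 4 satisfied; rule 5 satisfied.

Prep Adv Verb Verb Prep Adv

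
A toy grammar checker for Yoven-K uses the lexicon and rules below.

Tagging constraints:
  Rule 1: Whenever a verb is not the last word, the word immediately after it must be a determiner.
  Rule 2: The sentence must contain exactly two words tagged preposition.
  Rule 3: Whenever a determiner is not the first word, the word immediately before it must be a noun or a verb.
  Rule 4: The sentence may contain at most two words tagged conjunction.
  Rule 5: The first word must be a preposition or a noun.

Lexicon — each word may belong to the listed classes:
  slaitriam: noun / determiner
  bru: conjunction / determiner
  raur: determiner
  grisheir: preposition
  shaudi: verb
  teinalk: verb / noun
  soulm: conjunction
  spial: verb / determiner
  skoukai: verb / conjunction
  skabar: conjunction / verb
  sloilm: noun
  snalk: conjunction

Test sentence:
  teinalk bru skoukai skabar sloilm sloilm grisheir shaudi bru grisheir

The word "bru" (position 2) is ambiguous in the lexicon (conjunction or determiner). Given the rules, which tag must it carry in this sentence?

determiner

Candidates per position — 1:teinalk {verb,noun}; 2:bru {conjunction,determiner}; 3:skoukai {verb,conjunction}; 4:skabar {conjunction,verb}; 5:sloilm {noun}; 6:sloilm {noun}; 7:grisheir {preposition}; 8:shaudi {verb}; 9:bru {conjunction,determiner}; 10:grisheir {preposition}.
If word 1 were verb, no tagging could satisfy rule 5; so word 1 is noun.
If word 3 were verb, no tagging could satisfy rule 1; so word 3 is conjunction.
If word 4 were verb, no tagging could satisfy rule 1; so word 4 is conjunction.
If word 9 were conjunction, no tagging could satisfy rule 1; so word 9 is determiner.
If word 2 were conjunction, no tagging could satisfy rule 4; so word 2 is determiner.
So the tagging must be: noun determiner conjunction conjunction noun noun preposition verb determiner preposition.
Checking: rule 1 ✓; rule 2 ✓; rule 3 ✓; rule 4 ✓; rule 5 ✓.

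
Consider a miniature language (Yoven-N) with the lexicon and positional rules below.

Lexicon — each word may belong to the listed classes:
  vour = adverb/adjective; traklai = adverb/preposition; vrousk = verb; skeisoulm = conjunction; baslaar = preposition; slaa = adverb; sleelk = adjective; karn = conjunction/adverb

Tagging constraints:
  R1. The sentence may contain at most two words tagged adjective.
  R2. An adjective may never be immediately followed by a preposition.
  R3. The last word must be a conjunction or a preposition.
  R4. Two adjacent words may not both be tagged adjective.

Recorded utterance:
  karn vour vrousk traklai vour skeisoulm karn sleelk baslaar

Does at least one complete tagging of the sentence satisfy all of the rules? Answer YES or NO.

NO

Candidates per position — 1:karn {conjunction,adverb}; 2:vour {adverb,adjective}; 3:vrousk {verb}; 4:traklai {adverb,preposition}; 5:vour {adverb,adjective}; 6:skeisoulm {conjunction}; 7:karn {conjunction,adverb}; 8:sleelk {adjective}; 9:baslaar {preposition}.
Rule 2 cannot be satisfied by any choice of tags from the lexicon.
So there is no consistent tagging.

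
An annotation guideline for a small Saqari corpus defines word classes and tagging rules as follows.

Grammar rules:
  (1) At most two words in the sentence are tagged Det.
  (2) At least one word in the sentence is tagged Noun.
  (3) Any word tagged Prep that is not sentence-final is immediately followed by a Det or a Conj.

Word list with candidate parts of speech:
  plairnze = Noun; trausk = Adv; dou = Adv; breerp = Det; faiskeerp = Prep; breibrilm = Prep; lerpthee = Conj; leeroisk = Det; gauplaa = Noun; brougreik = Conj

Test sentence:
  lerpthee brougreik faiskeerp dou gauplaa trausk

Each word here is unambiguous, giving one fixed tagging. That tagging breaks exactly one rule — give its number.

3

Fixed tagging: Conj Conj Prep Adv Noun Adv.
Checking each rule: R1 pass, R2 pass, R3 fail.
Only rule 3 fails.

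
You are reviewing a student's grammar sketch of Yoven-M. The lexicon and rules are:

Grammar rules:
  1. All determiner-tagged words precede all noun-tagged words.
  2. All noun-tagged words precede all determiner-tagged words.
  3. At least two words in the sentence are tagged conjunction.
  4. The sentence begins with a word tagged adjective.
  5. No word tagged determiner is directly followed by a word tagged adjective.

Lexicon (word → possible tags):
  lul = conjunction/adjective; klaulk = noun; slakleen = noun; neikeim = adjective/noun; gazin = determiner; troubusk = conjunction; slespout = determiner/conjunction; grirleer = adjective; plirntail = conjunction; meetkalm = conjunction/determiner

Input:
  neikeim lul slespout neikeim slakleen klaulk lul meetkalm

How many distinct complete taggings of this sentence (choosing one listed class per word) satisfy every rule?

8

Candidates per position — 1:neikeim {adjective,noun}; 2:lul {conjunction,adjective}; 3:slespout {determiner,conjunction}; 4:neikeim {adjective,noun}; 5:slakleen {noun}; 6:klaulk {noun}; 7:lul {conjunction,adjective}; 8:meetkalm {conjunction,determiner}.
There are 64 candidate sequences in total.
Checking each against the rules leaves 8 sequences.
Count = 8.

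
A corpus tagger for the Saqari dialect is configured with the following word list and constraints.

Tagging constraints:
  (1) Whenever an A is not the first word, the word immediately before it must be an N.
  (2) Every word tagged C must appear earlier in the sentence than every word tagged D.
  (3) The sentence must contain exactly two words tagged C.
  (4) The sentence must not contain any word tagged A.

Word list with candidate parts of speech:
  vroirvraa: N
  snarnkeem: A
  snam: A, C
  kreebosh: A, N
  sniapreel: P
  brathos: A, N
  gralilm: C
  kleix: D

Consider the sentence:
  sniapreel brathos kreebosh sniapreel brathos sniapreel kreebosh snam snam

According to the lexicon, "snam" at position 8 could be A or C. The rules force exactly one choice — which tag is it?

C

Candidates per position — 1:sniapreel {P}; 2:brathos {A,N}; 3:kreebosh {A,N}; 4:sniapreel {P}; 5:brathos {A,N}; 6:sniapreel {P}; 7:kreebosh {A,N}; 8:snam {A,C}; 9:snam {A,C}.
If word 2 were A, no tagging could satisfy rule 1; so word 2 is N.
If word 3 were A, no tagging could satisfy rule 4; so word 3 is N.
If word 5 were A, no tagging could satisfy rule 1; so word 5 is N.
If word 7 were A, no tagging could satisfy rule 1; so word 7 is N.
If word 8 were A, no tagging could satisfy rule 3; so word 8 is C.
If word 9 were A, no tagging could satisfy rule 1; so word 9 is C.
So the tagging must be: P N N P N P N C C.
Checking: rule 1 holds; rule 2 holds; rule 3 holds; rule 4 holds.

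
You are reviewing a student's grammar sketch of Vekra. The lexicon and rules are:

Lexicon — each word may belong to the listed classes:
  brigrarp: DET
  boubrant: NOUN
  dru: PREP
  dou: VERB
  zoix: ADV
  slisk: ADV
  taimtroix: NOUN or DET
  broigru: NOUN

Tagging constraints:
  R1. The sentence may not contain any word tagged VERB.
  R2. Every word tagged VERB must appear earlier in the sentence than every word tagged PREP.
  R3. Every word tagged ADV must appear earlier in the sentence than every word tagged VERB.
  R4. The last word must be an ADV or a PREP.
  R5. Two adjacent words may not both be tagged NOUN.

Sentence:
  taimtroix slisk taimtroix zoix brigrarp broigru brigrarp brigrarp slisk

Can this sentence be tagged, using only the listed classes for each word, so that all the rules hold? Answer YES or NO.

YES

Candidates per position — 1:taimtroix {NOUN,DET}; 2:slisk {ADV}; 3:taimtroix {NOUN,DET}; 4:zoix {ADV}; 5:brigrarp {DET}; 6:broigru {NOUN}; 7:brigrarp {DET}; 8:brigrarp {DET}; 9:slisk {ADV}.
One satisfying assignment: DET ADV NOUN ADV DET NOUN DET DET ADV.
Check: rule 1 ✓; rule 2 ✓; rule 3 ✓; rule 4 ✓; rule 5 ✓.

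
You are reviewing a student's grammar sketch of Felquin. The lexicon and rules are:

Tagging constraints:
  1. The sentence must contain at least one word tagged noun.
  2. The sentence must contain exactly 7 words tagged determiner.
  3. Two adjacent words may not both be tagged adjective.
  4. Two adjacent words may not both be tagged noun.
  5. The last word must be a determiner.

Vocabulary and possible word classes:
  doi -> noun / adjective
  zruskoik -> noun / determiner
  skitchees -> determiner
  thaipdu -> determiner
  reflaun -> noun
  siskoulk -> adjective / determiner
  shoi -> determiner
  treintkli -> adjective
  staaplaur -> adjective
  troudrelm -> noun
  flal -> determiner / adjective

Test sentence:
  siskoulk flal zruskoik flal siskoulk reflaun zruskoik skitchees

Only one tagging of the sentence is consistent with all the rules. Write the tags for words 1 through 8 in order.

determiner determiner determiner determiner determiner noun determiner determiner

Candidates per position — 1:siskoulk {adjective,determiner}; 2:flal {determiner,adjective}; 3:zruskoik {noun,determiner}; 4:flal {determiner,adjective}; 5:siskoulk {adjective,determiner}; 6:reflaun {noun}; 7:zruskoik {noun,determiner}; 8:skitchees {determiner}.
Position 1: tagging it adjective would leave rule 2 unsatisfiable, so it must be determiner.
Position 2: tagging it adjective would leave rule 2 unsatisfiable, so it must be determiner.
Position 3: tagging it noun would leave rule 2 unsatisfiable, so it must be determiner.
Position 4: tagging it adjective would leave rule 2 unsatisfiable, so it must be determiner.
Position 5: tagging it adjective would leave rule 2 unsatisfiable, so it must be determiner.
Position 7: tagging it noun would leave rule 2 unsatisfiable, so it must be determiner.
So the tagging must be: determiner determiner determiner determiner determiner noun determiner determiner.
Check: rule 1 holds; rule 2 holds; rule 3 holds; rule 4 holds; rule 5 holds.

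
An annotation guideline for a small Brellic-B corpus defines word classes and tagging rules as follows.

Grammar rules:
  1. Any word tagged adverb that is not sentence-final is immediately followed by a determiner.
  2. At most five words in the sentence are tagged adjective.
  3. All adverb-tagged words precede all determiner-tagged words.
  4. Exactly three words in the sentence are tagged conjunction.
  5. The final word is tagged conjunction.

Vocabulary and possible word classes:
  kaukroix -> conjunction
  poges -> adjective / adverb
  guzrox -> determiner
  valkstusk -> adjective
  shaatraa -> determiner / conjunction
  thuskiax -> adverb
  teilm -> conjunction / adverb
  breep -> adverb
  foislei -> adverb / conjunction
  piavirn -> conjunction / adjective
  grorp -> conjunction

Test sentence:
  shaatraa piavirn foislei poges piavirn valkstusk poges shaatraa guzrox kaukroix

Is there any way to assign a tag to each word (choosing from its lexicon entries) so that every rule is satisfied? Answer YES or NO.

Candidates per position — 1:shaatraa {determiner,conjunction}; 2:piavirn {conjunction,adjective}; 3:foislei {adverb,conjunction}; 4:poges {adjective,adverb}; 5:piavirn {conjunction,adjective}; 6:valkstusk {adjective}; 7:poges {adjective,adverb}; 8:shaatraa {determiner,conjunction}; 9:guzrox {determiner}; 10:kaukroix {conjunction}.
One satisfying assignment: determiner adjective conjunction adjective conjunction adjective adjective determiner determiner conjunction.
Checking: rule 1 satisfied; rule 2 satisfied; rule 3 satisfied; rule 4 satisfied; rule 5 satisfied.

YES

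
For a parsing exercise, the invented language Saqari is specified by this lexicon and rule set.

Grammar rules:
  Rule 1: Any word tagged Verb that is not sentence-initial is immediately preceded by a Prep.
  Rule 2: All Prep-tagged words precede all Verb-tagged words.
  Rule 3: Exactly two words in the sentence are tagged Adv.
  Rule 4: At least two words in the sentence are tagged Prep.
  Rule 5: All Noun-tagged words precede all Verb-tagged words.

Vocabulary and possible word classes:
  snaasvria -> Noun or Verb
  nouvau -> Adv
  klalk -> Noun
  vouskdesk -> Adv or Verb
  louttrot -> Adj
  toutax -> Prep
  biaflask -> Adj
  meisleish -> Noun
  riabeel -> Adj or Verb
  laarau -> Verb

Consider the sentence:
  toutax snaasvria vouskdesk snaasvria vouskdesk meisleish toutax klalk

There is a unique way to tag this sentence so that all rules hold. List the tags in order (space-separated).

Candidates per position — 1:toutax {Prep}; 2:snaasvria {Noun,Verb}; 3:vouskdesk {Adv,Verb}; 4:snaasvria {Noun,Verb}; 5:vouskdesk {Adv,Verb}; 6:meisleish {Noun}; 7:toutax {Prep}; 8:klalk {Noun}.
If word 2 were Verb, no tagging could satisfy rule 2; so word 2 is Noun.
If word 3 were Verb, no tagging could satisfy rule 1; so word 3 is Adv.
If word 4 were Verb, no tagging could satisfy rule 1; so word 4 is Noun.
If word 5 were Verb, no tagging could satisfy rule 1; so word 5 is Adv.
The unique satisfying tagging is: Prep Noun Adv Noun Adv Noun Prep Noun.
Checking: rule 1 holds; rule 2 holds; rule 3 holds; rule 4 holds; rule 5 holds.

Prep Noun Adv Noun Adv Noun Prep Noun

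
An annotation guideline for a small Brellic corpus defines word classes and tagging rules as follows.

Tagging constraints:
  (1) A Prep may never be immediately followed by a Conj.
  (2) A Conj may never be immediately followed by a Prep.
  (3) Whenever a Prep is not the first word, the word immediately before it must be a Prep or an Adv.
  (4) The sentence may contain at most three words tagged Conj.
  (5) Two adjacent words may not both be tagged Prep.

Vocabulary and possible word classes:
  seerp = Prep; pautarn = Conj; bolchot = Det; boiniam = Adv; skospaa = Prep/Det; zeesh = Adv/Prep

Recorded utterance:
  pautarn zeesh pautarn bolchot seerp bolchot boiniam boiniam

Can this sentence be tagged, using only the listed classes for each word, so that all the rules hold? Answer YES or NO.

NO

Candidates per position — 1:pautarn {Conj}; 2:zeesh {Adv,Prep}; 3:pautarn {Conj}; 4:bolchot {Det}; 5:seerp {Prep}; 6:bolchot {Det}; 7:boiniam {Adv}; 8:boiniam {Adv}.
Rule 3 cannot be satisfied by any choice of tags from the lexicon.
So there is no consistent tagging.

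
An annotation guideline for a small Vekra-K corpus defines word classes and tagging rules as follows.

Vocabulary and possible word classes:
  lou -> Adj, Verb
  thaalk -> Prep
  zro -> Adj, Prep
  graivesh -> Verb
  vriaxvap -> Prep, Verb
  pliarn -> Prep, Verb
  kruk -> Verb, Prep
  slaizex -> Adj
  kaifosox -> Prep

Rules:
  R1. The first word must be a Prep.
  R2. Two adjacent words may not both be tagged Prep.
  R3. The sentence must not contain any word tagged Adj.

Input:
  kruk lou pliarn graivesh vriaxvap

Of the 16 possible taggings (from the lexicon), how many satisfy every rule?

4

Candidates per position — 1:kruk {Verb,Prep}; 2:lou {Adj,Verb}; 3:pliarn {Prep,Verb}; 4:graivesh {Verb}; 5:vriaxvap {Prep,Verb}.
There are 16 candidate sequences in total.
The sequences that satisfy every rule: Prep Verb Prep Verb Prep; Prep Verb Prep Verb Verb; Prep Verb Verb Verb Prep; Prep Verb Verb Verb Verb.
Count = 4.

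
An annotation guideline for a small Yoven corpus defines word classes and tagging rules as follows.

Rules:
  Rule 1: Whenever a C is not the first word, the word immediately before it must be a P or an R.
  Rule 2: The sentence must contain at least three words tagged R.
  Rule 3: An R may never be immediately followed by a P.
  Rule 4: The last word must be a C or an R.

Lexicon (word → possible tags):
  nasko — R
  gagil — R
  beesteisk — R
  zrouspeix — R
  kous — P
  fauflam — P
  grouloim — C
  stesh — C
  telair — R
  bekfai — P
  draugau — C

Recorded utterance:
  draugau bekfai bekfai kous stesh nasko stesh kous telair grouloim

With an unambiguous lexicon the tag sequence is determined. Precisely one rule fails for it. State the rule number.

2

Fixed tagging: C P P P C R C P R C.
Applying the rules: R1 ok, R2 fails, R3 ok, R4 ok.
Only rule 2 fails.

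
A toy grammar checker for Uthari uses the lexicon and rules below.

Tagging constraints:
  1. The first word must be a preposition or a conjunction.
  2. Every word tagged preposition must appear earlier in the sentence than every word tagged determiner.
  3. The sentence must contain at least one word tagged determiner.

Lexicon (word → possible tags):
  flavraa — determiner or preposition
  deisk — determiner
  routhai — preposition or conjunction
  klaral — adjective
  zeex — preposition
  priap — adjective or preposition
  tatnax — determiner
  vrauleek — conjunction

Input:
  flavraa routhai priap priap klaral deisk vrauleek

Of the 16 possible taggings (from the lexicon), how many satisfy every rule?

Candidates per position — 1:flavraa {determiner,preposition}; 2:routhai {preposition,conjunction}; 3:priap {adjective,preposition}; 4:priap {adjective,preposition}; 5:klaral {adjective}; 6:deisk {determiner}; 7:vrauleek {conjunction}.
There are 16 candidate sequences in total.
Checking each against the rules leaves 8 sequences.
Count = 8.

8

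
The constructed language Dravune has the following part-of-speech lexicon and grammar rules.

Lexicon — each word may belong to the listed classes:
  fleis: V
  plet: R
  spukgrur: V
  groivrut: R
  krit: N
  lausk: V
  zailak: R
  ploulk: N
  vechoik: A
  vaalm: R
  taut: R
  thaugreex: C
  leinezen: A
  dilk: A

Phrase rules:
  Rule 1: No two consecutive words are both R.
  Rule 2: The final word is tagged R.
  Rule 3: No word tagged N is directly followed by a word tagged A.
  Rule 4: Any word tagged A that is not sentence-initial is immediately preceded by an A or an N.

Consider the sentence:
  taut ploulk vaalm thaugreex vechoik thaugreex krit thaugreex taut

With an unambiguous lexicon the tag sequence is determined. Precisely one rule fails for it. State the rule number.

Fixed tagging: R N R C A C N C R.
Applying the rules: R1 pass, R2 pass, R3 pass, R4 fail.
Only rule 4 fails.

4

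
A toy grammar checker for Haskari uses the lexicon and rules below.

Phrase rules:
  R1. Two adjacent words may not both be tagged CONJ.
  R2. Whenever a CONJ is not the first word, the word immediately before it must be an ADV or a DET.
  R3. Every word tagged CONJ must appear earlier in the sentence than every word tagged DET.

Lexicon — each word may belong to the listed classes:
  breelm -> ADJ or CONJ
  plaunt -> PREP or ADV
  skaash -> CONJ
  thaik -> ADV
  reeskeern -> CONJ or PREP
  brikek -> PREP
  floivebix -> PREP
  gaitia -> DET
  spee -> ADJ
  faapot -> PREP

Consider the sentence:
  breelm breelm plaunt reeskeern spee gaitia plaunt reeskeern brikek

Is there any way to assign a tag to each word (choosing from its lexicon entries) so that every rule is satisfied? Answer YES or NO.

Candidates per position — 1:breelm {ADJ,CONJ}; 2:breelm {ADJ,CONJ}; 3:plaunt {PREP,ADV}; 4:reeskeern {CONJ,PREP}; 5:spee {ADJ}; 6:gaitia {DET}; 7:plaunt {PREP,ADV}; 8:reeskeern {CONJ,PREP}; 9:brikek {PREP}.
One satisfying assignment: ADJ ADJ ADV CONJ ADJ DET ADV PREP PREP.
Verifying each rule — rule 1 satisfied; rule 2 satisfied; rule 3 satisfied.

YES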